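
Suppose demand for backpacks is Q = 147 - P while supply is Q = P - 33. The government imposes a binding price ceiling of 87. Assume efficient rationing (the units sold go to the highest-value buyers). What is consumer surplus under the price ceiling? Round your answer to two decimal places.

1782.00

Rewriting demand in inverse form: P = 147 - Q.
Rewriting supply in inverse form: P = 33 + Q.
Without the control, 147 - Q = 33 + Q so Q* = 57 and P* = 90.
At P = 87, sellers supply (87 - 33)/1 = 54 while buyers want more, so the quantity traded is 54 at price 87.
The demand price at Q = 54 is 93. CS is the trapezoid between demand and 87 over [0, 54]: (1/2)[(147 - 87) + (93 - 87)](54) = 1782.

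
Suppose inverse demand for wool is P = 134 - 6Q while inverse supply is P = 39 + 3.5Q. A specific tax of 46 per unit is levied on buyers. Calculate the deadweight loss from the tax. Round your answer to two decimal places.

111.37

Without the tax, 134 - 6Q = 39 + 3.5Q so Q* = 10 and P* = 74.
A tax on buyers shifts demand down by 46: (134 - 46) - 6Q = 39 + 3.5Q, so Q_t = 5.1579. Buyers pay P_b = 103.0526; sellers receive P_s = P_b - 46 = 57.0526.
Deadweight loss is the triangle between the curves from Q_t to Q*: (1/2)(10 - 5.1579)(46) = 111.3684.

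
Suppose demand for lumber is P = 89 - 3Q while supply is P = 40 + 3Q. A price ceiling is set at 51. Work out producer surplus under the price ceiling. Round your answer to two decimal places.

20.17

Free-market equilibrium: 89 - 3Q = 40 + 3Q gives Q* = 8.1667, P* = 64.5.
At P = 51, sellers supply (51 - 40)/3 = 3.6667 while buyers want more, so the quantity traded is 3.6667 at price 51.
PS is the triangle above supply below 51: (1/2)(3.6667)(51 - 40) = 20.1667.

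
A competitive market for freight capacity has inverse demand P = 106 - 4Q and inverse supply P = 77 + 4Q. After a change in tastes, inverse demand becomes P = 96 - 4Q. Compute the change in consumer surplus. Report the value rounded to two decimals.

Initial equilibrium: Q_0 = 3.625, P_0 = 91.5; CS_0 = (1/2)(3.625)(14.5) = 26.2812, PS_0 = (1/2)(3.625)(14.5) = 26.2812.
New equilibrium: 96 - 4Q = 77 + 4Q gives Q_1 = 2.375, P_1 = 86.5; CS_1 = 11.2812, PS_1 = 11.2812.
Change in consumer surplus = 11.2812 - 26.2812 = -15.

-15.00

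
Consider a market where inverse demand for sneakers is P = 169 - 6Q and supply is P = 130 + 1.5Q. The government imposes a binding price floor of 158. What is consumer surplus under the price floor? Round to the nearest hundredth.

10.08

Free-market equilibrium: 169 - 6Q = 130 + 1.5Q gives Q* = 5.2, P* = 137.8.
At P = 158, buyers demand (169 - 158)/6 = 1.8333 while sellers would supply more, so the quantity traded is 1.8333 at price 158.
CS is the triangle under demand above 158: (1/2)(1.8333)(169 - 158) = 10.0833.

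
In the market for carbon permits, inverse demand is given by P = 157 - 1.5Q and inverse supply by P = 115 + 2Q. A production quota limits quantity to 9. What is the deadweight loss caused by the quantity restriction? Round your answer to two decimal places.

15.75

Unrestricted equilibrium: Q* = (157 - 115)/(1.5 + 2) = 12.
At Q = 9 the demand price is 157 - 1.5(9) = 143.5 and the supply price is 115 + 2(9) = 133.
Deadweight loss is the triangle between the curves from 9 to 12: (1/2)(143.5 - 133)(12 - 9) = 15.75.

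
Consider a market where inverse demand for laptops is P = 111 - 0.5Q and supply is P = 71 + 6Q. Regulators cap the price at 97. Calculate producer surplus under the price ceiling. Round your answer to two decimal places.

Free-market equilibrium: 111 - 0.5Q = 71 + 6Q gives Q* = 6.1538, P* = 107.9231.
At the ceiling price 97, quantity supplied is (97 - 71)/6 = 4.3333; supply is the short side, so Q = 4.3333 trades at P = 97.
PS is the triangle above supply below 97: (1/2)(4.3333)(97 - 71) = 56.3333.

56.33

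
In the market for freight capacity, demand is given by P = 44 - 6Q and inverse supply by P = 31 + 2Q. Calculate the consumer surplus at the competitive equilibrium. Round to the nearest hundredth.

7.92

Equilibrium: 44 - 6Q = 31 + 2Q, so Q* = 1.625 and P* = 34.25.
Consumer surplus is the triangle under demand above P*: (1/2)(1.625)(44 - 34.25) = (1/2)(1.625)(9.75) = 7.9219.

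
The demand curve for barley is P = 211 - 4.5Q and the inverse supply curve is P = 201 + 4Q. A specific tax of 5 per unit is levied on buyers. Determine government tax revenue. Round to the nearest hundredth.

2.94

Pre-tax equilibrium: 211 - 4.5Q = 201 + 4Q gives Q* = 1.1765, P* = 205.7059.
With the tax, buyers' net willingness to pay falls by 5: (211 - 5) - 4.5Q = 201 + 4Q, so Q_t = 0.5882. Buyers pay P_b = 208.3529; sellers receive P_s = P_b - 5 = 203.3529.
Revenue is the tax times quantity traded: 5 x 0.5882 = 2.9412.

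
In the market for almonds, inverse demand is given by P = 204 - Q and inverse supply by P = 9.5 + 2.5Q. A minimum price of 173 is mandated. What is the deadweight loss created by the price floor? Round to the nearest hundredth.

Without the control, 204 - Q = 9.5 + 2.5Q so Q* = 55.5714 and P* = 148.4286.
At P = 173, buyers demand (204 - 173)/1 = 31 while sellers would supply more, so the quantity traded is 31 at price 173.
The lost-trades triangle has base Q* - 31 = 24.5714 and height equal to the gap between the curves at Q = 31, which is 173 - 87 = 86. DWL = (1/2)(24.5714)(86) = 1056.5714.

1056.57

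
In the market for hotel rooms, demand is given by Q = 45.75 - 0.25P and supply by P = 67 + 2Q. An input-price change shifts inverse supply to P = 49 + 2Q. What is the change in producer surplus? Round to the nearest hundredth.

125.00

Rewriting demand in inverse form: P = 183 - 4Q.
Initial equilibrium: Q_0 = 19.3333, P_0 = 105.6667; CS_0 = (1/2)(19.3333)(77.3333) = 747.5556, PS_0 = (1/2)(19.3333)(38.6667) = 373.7778.
New equilibrium: 183 - 4Q = 49 + 2Q gives Q_1 = 22.3333, P_1 = 93.6667; CS_1 = 997.5556, PS_1 = 498.7778.
Change in producer surplus = 498.7778 - 373.7778 = 125.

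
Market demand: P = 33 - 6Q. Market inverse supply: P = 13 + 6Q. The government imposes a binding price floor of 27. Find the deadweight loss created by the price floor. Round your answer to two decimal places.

2.67

Without the control, 33 - 6Q = 13 + 6Q so Q* = 1.6667 and P* = 23.
At the floor price 27, quantity demanded is (33 - 27)/6 = 1; demand is the short side, so Q = 1 trades at P = 27.
The lost-trades triangle has base Q* - 1 = 0.6667 and height equal to the gap between the curves at Q = 1, which is 27 - 19 = 8. DWL = (1/2)(0.6667)(8) = 2.6667.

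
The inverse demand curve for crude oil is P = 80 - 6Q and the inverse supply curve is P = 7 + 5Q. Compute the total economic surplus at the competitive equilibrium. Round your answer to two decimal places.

242.23

Setting demand equal to supply, 73 = 11Q, so Q* = 6.6364 and P* = 40.1818.
CS = (1/2)(6.6364)(39.8182) = 132.124 and PS = (1/2)(6.6364)(33.1818) = 110.1033, so total surplus = 242.2273.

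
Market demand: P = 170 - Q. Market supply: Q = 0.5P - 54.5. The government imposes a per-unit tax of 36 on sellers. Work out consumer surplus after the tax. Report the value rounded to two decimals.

Rewriting supply in inverse form: P = 109 + 2Q.
Pre-tax equilibrium: 170 - Q = 109 + 2Q gives Q* = 20.3333, P* = 149.6667.
A tax on sellers shifts supply up by 36: 170 - Q = 109 + 2Q + 36, so Q_t = 8.3333. Buyers pay P_b = 161.6667; sellers receive P_s = P_b - 36 = 125.6667.
CS = (1/2)(Q_t)(170 - P_b) = (1/2)(8.3333)(8.3333) = 34.7222.

34.72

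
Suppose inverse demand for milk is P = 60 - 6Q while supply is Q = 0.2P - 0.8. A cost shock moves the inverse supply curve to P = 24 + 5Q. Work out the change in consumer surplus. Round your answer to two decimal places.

-45.62

Rewriting supply in inverse form: P = 4 + 5Q.
Initial equilibrium: Q_0 = 5.0909, P_0 = 29.4545; CS_0 = (1/2)(5.0909)(30.5455) = 77.7521, PS_0 = (1/2)(5.0909)(25.4545) = 64.7934.
New equilibrium: 60 - 6Q = 24 + 5Q gives Q_1 = 3.2727, P_1 = 40.3636; CS_1 = 32.1322, PS_1 = 26.7769.
Change in consumer surplus = 32.1322 - 77.7521 = -45.6198.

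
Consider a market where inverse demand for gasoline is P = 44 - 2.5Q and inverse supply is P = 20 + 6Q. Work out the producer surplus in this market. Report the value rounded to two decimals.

23.92

Equilibrium: 44 - 2.5Q = 20 + 6Q, so Q* = 2.8235 and P* = 36.9412.
PS is the area between P* and the supply curve from 0 to Q*: (1/2)(2.8235)(16.9412) = 23.917.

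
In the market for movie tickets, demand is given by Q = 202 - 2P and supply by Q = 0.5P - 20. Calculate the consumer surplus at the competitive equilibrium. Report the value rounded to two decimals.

Rewriting demand in inverse form: P = 101 - 0.5Q.
Rewriting supply in inverse form: P = 40 + 2Q.
Set 101 - 0.5Q = 40 + 2Q, which gives 61 = 2.5Q, so Q* = 24.4 and P* = 101 - 0.5(24.4) = 88.8.
Consumer surplus is the triangle under demand above P*: (1/2)(24.4)(101 - 88.8) = (1/2)(24.4)(12.2) = 148.84.

148.84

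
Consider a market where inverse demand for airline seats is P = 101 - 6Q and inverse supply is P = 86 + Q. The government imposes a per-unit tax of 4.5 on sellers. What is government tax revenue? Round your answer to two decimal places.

6.75

Without the tax, 101 - 6Q = 86 + Q so Q* = 2.1429 and P* = 88.1429.
With the tax, sellers need 4.5 more per unit: 101 - 6Q = 86 + Q + 4.5, so Q_t = 1.5. Buyers pay P_b = 92; sellers receive P_s = P_b - 4.5 = 87.5.
Tax revenue = t x Q_t = 4.5 x 1.5 = 6.75.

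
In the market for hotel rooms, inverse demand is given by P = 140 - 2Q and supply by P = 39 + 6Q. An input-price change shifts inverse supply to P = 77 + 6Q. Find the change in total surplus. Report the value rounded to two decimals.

Initial equilibrium: Q_0 = 12.625, P_0 = 114.75; CS_0 = (1/2)(12.625)(25.25) = 159.3906, PS_0 = (1/2)(12.625)(75.75) = 478.1719.
New equilibrium: 140 - 2Q = 77 + 6Q gives Q_1 = 7.875, P_1 = 124.25; CS_1 = 62.0156, PS_1 = 186.0469.
Change in total surplus = (62.0156 + 186.0469) - (159.3906 + 478.1719) = -389.5.

-389.50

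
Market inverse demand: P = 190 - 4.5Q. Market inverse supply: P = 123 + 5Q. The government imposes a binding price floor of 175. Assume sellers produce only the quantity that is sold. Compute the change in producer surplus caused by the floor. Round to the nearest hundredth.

21.21

Free-market equilibrium: 190 - 4.5Q = 123 + 5Q gives Q* = 7.0526, P* = 158.2632.
At P = 175, buyers demand (190 - 175)/4.5 = 3.3333 while sellers would supply more, so the quantity traded is 3.3333 at price 175.
PS goes from (1/2)(7.0526)(35.2632) = 124.349 to 145.5556 (computed as (175 - 123)(3.3333) - (1/2)(5)(3.3333)^2), a change of 21.2065.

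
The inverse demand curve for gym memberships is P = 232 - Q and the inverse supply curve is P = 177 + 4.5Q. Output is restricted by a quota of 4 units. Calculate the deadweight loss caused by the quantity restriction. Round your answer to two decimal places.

Without the quota, 232 - Q = 177 + 4.5Q gives Q* = 10.
At Q = 4 the demand price is 232 - (4) = 228 and the supply price is 177 + 4.5(4) = 195.
DWL = (1/2)(gap between curves at 4) x (Q* - 4) = (1/2)(33)(6) = 99.

99.00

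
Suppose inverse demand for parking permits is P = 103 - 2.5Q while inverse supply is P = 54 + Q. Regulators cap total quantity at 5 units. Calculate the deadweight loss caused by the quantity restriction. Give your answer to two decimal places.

Without the quota, 103 - 2.5Q = 54 + Q gives Q* = 14.
At Q = 5 the demand price is 103 - 2.5(5) = 90.5 and the supply price is 54 + (5) = 59.
DWL = (1/2)(gap between curves at 5) x (Q* - 5) = (1/2)(31.5)(9) = 141.75.

141.75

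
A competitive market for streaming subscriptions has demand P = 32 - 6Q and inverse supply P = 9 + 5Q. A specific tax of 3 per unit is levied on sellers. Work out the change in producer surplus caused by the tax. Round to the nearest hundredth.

Without the tax, 32 - 6Q = 9 + 5Q so Q* = 2.0909 and P* = 19.4545.
A tax on sellers shifts supply up by 3: 32 - 6Q = 9 + 5Q + 3, so Q_t = 1.8182. Buyers pay P_b = 21.0909; sellers receive P_s = P_b - 3 = 18.0909.
Producers lose the trapezoid between P_s and P* out to Q_t plus the triangle from Q_t to Q*: change in PS = 8.2645 - 10.9298 = -2.6653.

-2.67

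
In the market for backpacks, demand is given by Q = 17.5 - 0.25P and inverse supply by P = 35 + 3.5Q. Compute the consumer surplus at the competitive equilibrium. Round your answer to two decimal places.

43.56

Rewriting demand in inverse form: P = 70 - 4Q.
Equilibrium: 70 - 4Q = 35 + 3.5Q, so Q* = 4.6667 and P* = 51.3333.
Consumer surplus is the triangle under demand above P*: (1/2)(4.6667)(70 - 51.3333) = (1/2)(4.6667)(18.6667) = 43.5556.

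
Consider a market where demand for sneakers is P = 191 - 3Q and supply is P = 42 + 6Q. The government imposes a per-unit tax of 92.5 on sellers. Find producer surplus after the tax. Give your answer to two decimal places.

Without the tax, 191 - 3Q = 42 + 6Q so Q* = 16.5556 and P* = 141.3333.
With the tax, sellers need 92.5 more per unit: 191 - 3Q = 42 + 6Q + 92.5, so Q_t = 6.2778. Buyers pay P_b = 172.1667; sellers receive P_s = P_b - 92.5 = 79.6667.
PS = (1/2)(Q_t)(P_s - 42) = (1/2)(6.2778)(37.6667) = 118.2315.

118.23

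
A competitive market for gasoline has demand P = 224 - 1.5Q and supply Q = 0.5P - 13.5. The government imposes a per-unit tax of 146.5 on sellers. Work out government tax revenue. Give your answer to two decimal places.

Rewriting supply in inverse form: P = 27 + 2Q.
Without the tax, 224 - 1.5Q = 27 + 2Q so Q* = 56.2857 and P* = 139.5714.
A tax on sellers shifts supply up by 146.5: 224 - 1.5Q = 27 + 2Q + 146.5, so Q_t = 14.4286. Buyers pay P_b = 202.3571; sellers receive P_s = P_b - 146.5 = 55.8571.
Tax revenue = t x Q_t = 146.5 x 14.4286 = 2113.7857.

2113.79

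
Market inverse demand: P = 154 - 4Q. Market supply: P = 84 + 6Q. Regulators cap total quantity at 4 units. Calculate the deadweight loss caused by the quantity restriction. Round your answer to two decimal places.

45.00

Unrestricted equilibrium: Q* = (154 - 84)/(4 + 6) = 7.
At Q = 4 the demand price is 154 - 4(4) = 138 and the supply price is 84 + 6(4) = 108.
Deadweight loss is the triangle between the curves from 4 to 7: (1/2)(138 - 108)(7 - 4) = 45.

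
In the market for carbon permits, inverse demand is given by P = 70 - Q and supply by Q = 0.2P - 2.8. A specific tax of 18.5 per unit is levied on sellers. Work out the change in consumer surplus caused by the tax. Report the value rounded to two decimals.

-24.02

Rewriting supply in inverse form: P = 14 + 5Q.
Without the tax, 70 - Q = 14 + 5Q so Q* = 9.3333 and P* = 60.6667.
With the tax, sellers need 18.5 more per unit: 70 - Q = 14 + 5Q + 18.5, so Q_t = 6.25. Buyers pay P_b = 63.75; sellers receive P_s = P_b - 18.5 = 45.25.
CS falls from (1/2)(9.3333)(9.3333) = 43.5556 to (1/2)(6.25)(6.25) = 19.5312, a change of -24.0243.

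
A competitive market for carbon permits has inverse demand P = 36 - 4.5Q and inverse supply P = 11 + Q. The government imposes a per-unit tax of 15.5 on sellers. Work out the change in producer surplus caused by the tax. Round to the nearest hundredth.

Pre-tax equilibrium: 36 - 4.5Q = 11 + Q gives Q* = 4.5455, P* = 15.5455.
A tax on sellers shifts supply up by 15.5: 36 - 4.5Q = 11 + Q + 15.5, so Q_t = 1.7273. Buyers pay P_b = 28.2273; sellers receive P_s = P_b - 15.5 = 12.7273.
PS falls from (1/2)(4.5455)(4.5455) = 10.3306 to (1/2)(1.7273)(1.7273) = 1.4917, a change of -8.8388.

-8.84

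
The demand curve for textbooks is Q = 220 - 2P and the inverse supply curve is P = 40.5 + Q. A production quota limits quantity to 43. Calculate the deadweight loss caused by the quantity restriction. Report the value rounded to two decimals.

Rewriting demand in inverse form: P = 110 - 0.5Q.
Unrestricted equilibrium: Q* = (110 - 40.5)/(0.5 + 1) = 46.3333.
At Q = 43 the demand price is 110 - 0.5(43) = 88.5 and the supply price is 40.5 + (43) = 83.5.
DWL = (1/2)(gap between curves at 43) x (Q* - 43) = (1/2)(5)(3.3333) = 8.3333.

8.33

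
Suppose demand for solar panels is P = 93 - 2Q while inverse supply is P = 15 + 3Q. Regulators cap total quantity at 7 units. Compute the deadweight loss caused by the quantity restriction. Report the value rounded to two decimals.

184.90

Without the quota, 93 - 2Q = 15 + 3Q gives Q* = 15.6.
At Q = 7 the demand price is 93 - 2(7) = 79 and the supply price is 15 + 3(7) = 36.
Deadweight loss is the triangle between the curves from 7 to 15.6: (1/2)(79 - 36)(15.6 - 7) = 184.9.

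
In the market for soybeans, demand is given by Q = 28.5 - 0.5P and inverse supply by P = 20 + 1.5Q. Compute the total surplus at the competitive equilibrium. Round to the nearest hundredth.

Rewriting demand in inverse form: P = 57 - 2Q.
Equilibrium: 57 - 2Q = 20 + 1.5Q, so Q* = 10.5714 and P* = 35.8571.
Total surplus is the full triangle between the curves from 0 to Q*: (1/2)(10.5714)(57 - 20) = 195.5714.

195.57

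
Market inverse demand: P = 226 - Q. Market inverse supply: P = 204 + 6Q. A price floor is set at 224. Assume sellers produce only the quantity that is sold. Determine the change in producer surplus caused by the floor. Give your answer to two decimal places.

-1.63

Free-market equilibrium: 226 - Q = 204 + 6Q gives Q* = 3.1429, P* = 222.8571.
At the floor price 224, quantity demanded is (226 - 224)/1 = 2; demand is the short side, so Q = 2 trades at P = 224.
PS goes from (1/2)(3.1429)(18.8571) = 29.6327 to 28 (computed as (224 - 204)(2) - (1/2)(6)(2)^2), a change of -1.6327.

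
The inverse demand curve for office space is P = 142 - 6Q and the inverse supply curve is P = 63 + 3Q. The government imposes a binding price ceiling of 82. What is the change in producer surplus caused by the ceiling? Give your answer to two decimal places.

Without the control, 142 - 6Q = 63 + 3Q so Q* = 8.7778 and P* = 89.3333.
At the ceiling price 82, quantity supplied is (82 - 63)/3 = 6.3333; supply is the short side, so Q = 6.3333 trades at P = 82.
PS goes from (1/2)(8.7778)(26.3333) = 115.5741 to 60.1667 (computed as (82 - 63)(6.3333) - (1/2)(3)(6.3333)^2), a change of -55.4074.

-55.41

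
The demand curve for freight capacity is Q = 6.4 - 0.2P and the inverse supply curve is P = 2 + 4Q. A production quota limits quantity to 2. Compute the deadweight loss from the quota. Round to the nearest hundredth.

8.00

Rewriting demand in inverse form: P = 32 - 5Q.
Unrestricted equilibrium: Q* = (32 - 2)/(5 + 4) = 3.3333.
At Q = 2 the demand price is 32 - 5(2) = 22 and the supply price is 2 + 4(2) = 10.
Deadweight loss is the triangle between the curves from 2 to 3.3333: (1/2)(22 - 10)(3.3333 - 2) = 8.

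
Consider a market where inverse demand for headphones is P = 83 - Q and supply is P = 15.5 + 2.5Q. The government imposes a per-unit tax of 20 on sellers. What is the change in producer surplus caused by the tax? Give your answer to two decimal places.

Pre-tax equilibrium: 83 - Q = 15.5 + 2.5Q gives Q* = 19.2857, P* = 63.7143.
With the tax, sellers need 20 more per unit: 83 - Q = 15.5 + 2.5Q + 20, so Q_t = 13.5714. Buyers pay P_b = 69.4286; sellers receive P_s = P_b - 20 = 49.4286.
Producers lose the trapezoid between P_s and P* out to Q_t plus the triangle from Q_t to Q*: change in PS = 230.2296 - 464.9235 = -234.6939.

-234.69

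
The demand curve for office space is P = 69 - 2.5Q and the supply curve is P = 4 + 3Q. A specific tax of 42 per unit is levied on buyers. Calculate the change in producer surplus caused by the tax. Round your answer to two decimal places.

-183.27

Pre-tax equilibrium: 69 - 2.5Q = 4 + 3Q gives Q* = 11.8182, P* = 39.4545.
With the tax, buyers' net willingness to pay falls by 42: (69 - 42) - 2.5Q = 4 + 3Q, so Q_t = 4.1818. Buyers pay P_b = 58.5455; sellers receive P_s = P_b - 42 = 16.5455.
Producers lose the trapezoid between P_s and P* out to Q_t plus the triangle from Q_t to Q*: change in PS = 26.2314 - 209.5041 = -183.2727.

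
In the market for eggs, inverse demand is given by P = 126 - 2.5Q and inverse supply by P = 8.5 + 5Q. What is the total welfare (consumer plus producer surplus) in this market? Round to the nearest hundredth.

920.42

Equilibrium: 126 - 2.5Q = 8.5 + 5Q, so Q* = 15.6667 and P* = 86.8333.
CS = (1/2)(15.6667)(39.1667) = 306.8056 and PS = (1/2)(15.6667)(78.3333) = 613.6111, so total surplus = 920.4167.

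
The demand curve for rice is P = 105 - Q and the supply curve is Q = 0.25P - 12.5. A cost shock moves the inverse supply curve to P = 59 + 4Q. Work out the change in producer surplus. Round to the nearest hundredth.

Rewriting supply in inverse form: P = 50 + 4Q.
Initial equilibrium: Q_0 = 11, P_0 = 94; CS_0 = (1/2)(11)(11) = 60.5, PS_0 = (1/2)(11)(44) = 242.
New equilibrium: 105 - Q = 59 + 4Q gives Q_1 = 9.2, P_1 = 95.8; CS_1 = 42.32, PS_1 = 169.28.
Change in producer surplus = 169.28 - 242 = -72.72.

-72.72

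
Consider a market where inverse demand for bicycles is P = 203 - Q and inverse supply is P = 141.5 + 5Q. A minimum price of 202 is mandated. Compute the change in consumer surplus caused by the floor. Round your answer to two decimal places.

-52.03

Free-market equilibrium: 203 - Q = 141.5 + 5Q gives Q* = 10.25, P* = 192.75.
At the floor price 202, quantity demanded is (203 - 202)/1 = 1; demand is the short side, so Q = 1 trades at P = 202.
CS goes from (1/2)(10.25)(10.25) = 52.5312 to 0.5 (computed as (203 - 202)(1) - (1/2)(1)(1)^2), a change of -52.0312.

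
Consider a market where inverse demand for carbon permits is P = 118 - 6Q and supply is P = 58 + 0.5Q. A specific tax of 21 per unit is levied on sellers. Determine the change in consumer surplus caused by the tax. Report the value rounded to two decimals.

-147.62

Without the tax, 118 - 6Q = 58 + 0.5Q so Q* = 9.2308 and P* = 62.6154.
With the tax, sellers need 21 more per unit: 118 - 6Q = 58 + 0.5Q + 21, so Q_t = 6. Buyers pay P_b = 82; sellers receive P_s = P_b - 21 = 61.
Consumers lose the trapezoid between P* and P_b out to Q_t plus the triangle from Q_t to Q*: change in CS = 108 - 255.6213 = -147.6213.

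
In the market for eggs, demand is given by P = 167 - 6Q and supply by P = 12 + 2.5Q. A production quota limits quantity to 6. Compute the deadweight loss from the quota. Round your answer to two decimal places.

636.24

Without the quota, 167 - 6Q = 12 + 2.5Q gives Q* = 18.2353.
At Q = 6 the demand price is 167 - 6(6) = 131 and the supply price is 12 + 2.5(6) = 27.
DWL = (1/2)(gap between curves at 6) x (Q* - 6) = (1/2)(104)(12.2353) = 636.2353.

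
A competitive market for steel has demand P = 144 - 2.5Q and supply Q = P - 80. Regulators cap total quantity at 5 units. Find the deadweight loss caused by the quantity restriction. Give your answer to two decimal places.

Rewriting supply in inverse form: P = 80 + Q.
Unrestricted equilibrium: Q* = (144 - 80)/(2.5 + 1) = 18.2857.
At Q = 5 the demand price is 144 - 2.5(5) = 131.5 and the supply price is 80 + (5) = 85.
DWL = (1/2)(gap between curves at 5) x (Q* - 5) = (1/2)(46.5)(13.2857) = 308.8929.

308.89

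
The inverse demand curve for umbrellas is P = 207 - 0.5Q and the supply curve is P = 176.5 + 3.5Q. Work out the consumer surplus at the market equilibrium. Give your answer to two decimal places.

Set 207 - 0.5Q = 176.5 + 3.5Q, which gives 30.5 = 4Q, so Q* = 7.625 and P* = 207 - 0.5(7.625) = 203.1875.
CS is the area between the demand curve and P* from 0 to Q*: (1/2)(7.625)(3.8125) = 14.5352.

14.54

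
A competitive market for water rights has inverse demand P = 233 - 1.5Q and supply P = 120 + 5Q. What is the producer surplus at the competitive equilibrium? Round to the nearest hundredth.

Equilibrium: 233 - 1.5Q = 120 + 5Q, so Q* = 17.3846 and P* = 206.9231.
The supply curve's price intercept is 120, so PS = (1/2)(Q*)(P* - 120) = (1/2)(17.3846)(86.9231) = 755.5621.

755.56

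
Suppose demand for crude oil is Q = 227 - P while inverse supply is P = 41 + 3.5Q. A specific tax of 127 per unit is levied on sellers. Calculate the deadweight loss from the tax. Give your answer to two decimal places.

1792.11

Rewriting demand in inverse form: P = 227 - Q.
Without the tax, 227 - Q = 41 + 3.5Q so Q* = 41.3333 and P* = 185.6667.
With the tax, sellers need 127 more per unit: 227 - Q = 41 + 3.5Q + 127, so Q_t = 13.1111. Buyers pay P_b = 213.8889; sellers receive P_s = P_b - 127 = 86.8889.
Deadweight loss is the triangle between the curves from Q_t to Q*: (1/2)(41.3333 - 13.1111)(127) = 1792.1111.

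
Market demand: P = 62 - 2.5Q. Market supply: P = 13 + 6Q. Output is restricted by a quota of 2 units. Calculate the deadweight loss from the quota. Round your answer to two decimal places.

Unrestricted equilibrium: Q* = (62 - 13)/(2.5 + 6) = 5.7647.
At Q = 2 the demand price is 62 - 2.5(2) = 57 and the supply price is 13 + 6(2) = 25.
Deadweight loss is the triangle between the curves from 2 to 5.7647: (1/2)(57 - 25)(5.7647 - 2) = 60.2353.

60.24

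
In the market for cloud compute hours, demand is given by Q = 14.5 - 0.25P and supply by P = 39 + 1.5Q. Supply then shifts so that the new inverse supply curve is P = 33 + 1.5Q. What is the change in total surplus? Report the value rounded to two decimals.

Rewriting demand in inverse form: P = 58 - 4Q.
Initial equilibrium: Q_0 = 3.4545, P_0 = 44.1818; CS_0 = (1/2)(3.4545)(13.8182) = 23.8678, PS_0 = (1/2)(3.4545)(5.1818) = 8.9504.
New equilibrium: 58 - 4Q = 33 + 1.5Q gives Q_1 = 4.5455, P_1 = 39.8182; CS_1 = 41.3223, PS_1 = 15.4959.
Change in total surplus = (41.3223 + 15.4959) - (23.8678 + 8.9504) = 24.

24.00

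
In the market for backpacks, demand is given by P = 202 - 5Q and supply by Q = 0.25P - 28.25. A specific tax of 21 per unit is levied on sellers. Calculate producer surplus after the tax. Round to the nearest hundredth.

114.17

Rewriting supply in inverse form: P = 113 + 4Q.
Without the tax, 202 - 5Q = 113 + 4Q so Q* = 9.8889 and P* = 152.5556.
With the tax, sellers need 21 more per unit: 202 - 5Q = 113 + 4Q + 21, so Q_t = 7.5556. Buyers pay P_b = 164.2222; sellers receive P_s = P_b - 21 = 143.2222.
Producer surplus is the triangle above supply below P_s: (1/2)(7.5556)(143.2222 - 113) = 114.1728.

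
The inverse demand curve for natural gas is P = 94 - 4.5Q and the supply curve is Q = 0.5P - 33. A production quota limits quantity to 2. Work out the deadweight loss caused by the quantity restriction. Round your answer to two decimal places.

17.31

Rewriting supply in inverse form: P = 66 + 2Q.
Unrestricted equilibrium: Q* = (94 - 66)/(4.5 + 2) = 4.3077.
At Q = 2 the demand price is 94 - 4.5(2) = 85 and the supply price is 66 + 2(2) = 70.
DWL = (1/2)(gap between curves at 2) x (Q* - 2) = (1/2)(15)(2.3077) = 17.3077.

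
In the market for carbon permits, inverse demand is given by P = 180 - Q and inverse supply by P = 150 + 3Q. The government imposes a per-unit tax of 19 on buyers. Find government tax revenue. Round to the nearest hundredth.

52.25

Pre-tax equilibrium: 180 - Q = 150 + 3Q gives Q* = 7.5, P* = 172.5.
A tax on buyers shifts demand down by 19: (180 - 19) - Q = 150 + 3Q, so Q_t = 2.75. Buyers pay P_b = 177.25; sellers receive P_s = P_b - 19 = 158.25.
Revenue is the tax times quantity traded: 19 x 2.75 = 52.25.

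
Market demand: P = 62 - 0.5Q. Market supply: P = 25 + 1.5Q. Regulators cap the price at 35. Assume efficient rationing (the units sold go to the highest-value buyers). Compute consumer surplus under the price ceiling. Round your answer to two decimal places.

168.89

Without the control, 62 - 0.5Q = 25 + 1.5Q so Q* = 18.5 and P* = 52.75.
At P = 35, sellers supply (35 - 25)/1.5 = 6.6667 while buyers want more, so the quantity traded is 6.6667 at price 35.
The demand price at Q = 6.6667 is 58.6667. CS is the trapezoid between demand and 35 over [0, 6.6667]: (1/2)[(62 - 35) + (58.6667 - 35)](6.6667) = 168.8889.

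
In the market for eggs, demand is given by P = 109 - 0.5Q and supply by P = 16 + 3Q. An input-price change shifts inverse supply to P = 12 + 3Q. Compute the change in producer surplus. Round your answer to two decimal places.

Initial equilibrium: Q_0 = 26.5714, P_0 = 95.7143; CS_0 = (1/2)(26.5714)(13.2857) = 176.5102, PS_0 = (1/2)(26.5714)(79.7143) = 1059.0612.
New equilibrium: 109 - 0.5Q = 12 + 3Q gives Q_1 = 27.7143, P_1 = 95.1429; CS_1 = 192.0204, PS_1 = 1152.1224.
Change in producer surplus = 1152.1224 - 1059.0612 = 93.0612.

93.06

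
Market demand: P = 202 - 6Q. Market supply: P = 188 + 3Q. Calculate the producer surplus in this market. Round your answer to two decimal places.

3.63

Equilibrium: 202 - 6Q = 188 + 3Q, so Q* = 1.5556 and P* = 192.6667.
The supply curve's price intercept is 188, so PS = (1/2)(Q*)(P* - 188) = (1/2)(1.5556)(4.6667) = 3.6296.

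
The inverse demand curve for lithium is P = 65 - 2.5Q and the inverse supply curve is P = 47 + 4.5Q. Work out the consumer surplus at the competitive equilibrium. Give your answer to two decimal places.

Setting demand equal to supply, 18 = 7Q, so Q* = 2.5714 and P* = 58.5714.
The demand choke price is 65, so CS = (1/2)(Q*)(65 - P*) = (1/2)(2.5714)(6.4286) = 8.2653.

8.27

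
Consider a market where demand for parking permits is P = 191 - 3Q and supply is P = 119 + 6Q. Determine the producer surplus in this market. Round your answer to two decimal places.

192.00

Setting demand equal to supply, 72 = 9Q, so Q* = 8 and P* = 167.
Producer surplus is the triangle above supply below P*: (1/2)(8)(167 - 119) = (1/2)(8)(48) = 192.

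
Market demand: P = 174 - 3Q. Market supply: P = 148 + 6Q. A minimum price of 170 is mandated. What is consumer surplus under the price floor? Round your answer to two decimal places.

2.67

Without the control, 174 - 3Q = 148 + 6Q so Q* = 2.8889 and P* = 165.3333.
At the floor price 170, quantity demanded is (174 - 170)/3 = 1.3333; demand is the short side, so Q = 1.3333 trades at P = 170.
CS is the triangle under demand above 170: (1/2)(1.3333)(174 - 170) = 2.6667.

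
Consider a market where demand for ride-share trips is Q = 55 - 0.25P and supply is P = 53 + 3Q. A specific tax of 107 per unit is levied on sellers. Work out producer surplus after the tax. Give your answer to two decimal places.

Rewriting demand in inverse form: P = 220 - 4Q.
Without the tax, 220 - 4Q = 53 + 3Q so Q* = 23.8571 and P* = 124.5714.
A tax on sellers shifts supply up by 107: 220 - 4Q = 53 + 3Q + 107, so Q_t = 8.5714. Buyers pay P_b = 185.7143; sellers receive P_s = P_b - 107 = 78.7143.
Producer surplus is the triangle above supply below P_s: (1/2)(8.5714)(78.7143 - 53) = 110.2041.

110.20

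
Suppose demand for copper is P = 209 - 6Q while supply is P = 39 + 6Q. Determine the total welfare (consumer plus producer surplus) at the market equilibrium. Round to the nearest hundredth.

Setting demand equal to supply, 170 = 12Q, so Q* = 14.1667 and P* = 124.
Total surplus is the full triangle between the curves from 0 to Q*: (1/2)(14.1667)(209 - 39) = 1204.1667.

1204.17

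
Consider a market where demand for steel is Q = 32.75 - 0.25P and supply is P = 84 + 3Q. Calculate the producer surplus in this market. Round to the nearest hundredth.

Rewriting demand in inverse form: P = 131 - 4Q.
Equilibrium: 131 - 4Q = 84 + 3Q, so Q* = 6.7143 and P* = 104.1429.
Producer surplus is the triangle above supply below P*: (1/2)(6.7143)(104.1429 - 84) = (1/2)(6.7143)(20.1429) = 67.6224.

67.62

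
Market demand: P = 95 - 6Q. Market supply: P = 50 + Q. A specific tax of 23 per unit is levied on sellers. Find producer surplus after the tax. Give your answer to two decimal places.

Pre-tax equilibrium: 95 - 6Q = 50 + Q gives Q* = 6.4286, P* = 56.4286.
A tax on sellers shifts supply up by 23: 95 - 6Q = 50 + Q + 23, so Q_t = 3.1429. Buyers pay P_b = 76.1429; sellers receive P_s = P_b - 23 = 53.1429.
Producer surplus is the triangle above supply below P_s: (1/2)(3.1429)(53.1429 - 50) = 4.9388.

4.94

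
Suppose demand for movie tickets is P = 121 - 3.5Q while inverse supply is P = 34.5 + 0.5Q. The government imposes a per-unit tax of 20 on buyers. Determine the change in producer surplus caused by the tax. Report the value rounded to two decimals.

-47.81

Without the tax, 121 - 3.5Q = 34.5 + 0.5Q so Q* = 21.625 and P* = 45.3125.
With the tax, buyers' net willingness to pay falls by 20: (121 - 20) - 3.5Q = 34.5 + 0.5Q, so Q_t = 16.625. Buyers pay P_b = 62.8125; sellers receive P_s = P_b - 20 = 42.8125.
PS falls from (1/2)(21.625)(10.8125) = 116.9102 to (1/2)(16.625)(8.3125) = 69.0977, a change of -47.8125.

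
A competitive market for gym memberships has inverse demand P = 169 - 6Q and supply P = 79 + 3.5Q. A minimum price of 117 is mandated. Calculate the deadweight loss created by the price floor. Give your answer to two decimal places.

3.09

Without the control, 169 - 6Q = 79 + 3.5Q so Q* = 9.4737 and P* = 112.1579.
At P = 117, buyers demand (169 - 117)/6 = 8.6667 while sellers would supply more, so the quantity traded is 8.6667 at price 117.
The lost-trades triangle has base Q* - 8.6667 = 0.807 and height equal to the gap between the curves at Q = 8.6667, which is 117 - 109.3333 = 7.6667. DWL = (1/2)(0.807)(7.6667) = 3.0936.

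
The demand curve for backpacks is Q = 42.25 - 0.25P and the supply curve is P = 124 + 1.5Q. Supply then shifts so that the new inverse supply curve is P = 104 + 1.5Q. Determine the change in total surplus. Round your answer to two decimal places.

200.00

Rewriting demand in inverse form: P = 169 - 4Q.
Initial equilibrium: Q_0 = 8.1818, P_0 = 136.2727; CS_0 = (1/2)(8.1818)(32.7273) = 133.8843, PS_0 = (1/2)(8.1818)(12.2727) = 50.2066.
New equilibrium: 169 - 4Q = 104 + 1.5Q gives Q_1 = 11.8182, P_1 = 121.7273; CS_1 = 279.3388, PS_1 = 104.7521.
Change in total surplus = (279.3388 + 104.7521) - (133.8843 + 50.2066) = 200.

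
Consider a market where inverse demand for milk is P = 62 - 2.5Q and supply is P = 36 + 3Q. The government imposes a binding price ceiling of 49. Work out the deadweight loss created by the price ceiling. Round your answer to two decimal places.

0.43

Without the control, 62 - 2.5Q = 36 + 3Q so Q* = 4.7273 and P* = 50.1818.
At the ceiling price 49, quantity supplied is (49 - 36)/3 = 4.3333; supply is the short side, so Q = 4.3333 trades at P = 49.
At Q = 4.3333 the demand price is 51.1667 and the supply price is 49. Deadweight loss is the triangle between the curves from 4.3333 to 4.7273: (1/2)(51.1667 - 49)(4.7273 - 4.3333) = 0.4268.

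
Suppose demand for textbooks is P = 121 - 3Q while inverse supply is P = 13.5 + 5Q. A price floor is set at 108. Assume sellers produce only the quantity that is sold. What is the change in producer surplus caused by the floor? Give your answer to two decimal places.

Without the control, 121 - 3Q = 13.5 + 5Q so Q* = 13.4375 and P* = 80.6875.
At the floor price 108, quantity demanded is (121 - 108)/3 = 4.3333; demand is the short side, so Q = 4.3333 trades at P = 108.
PS goes from (1/2)(13.4375)(67.1875) = 451.416 to 362.5556 (computed as (108 - 13.5)(4.3333) - (1/2)(5)(4.3333)^2), a change of -88.8605.

-88.86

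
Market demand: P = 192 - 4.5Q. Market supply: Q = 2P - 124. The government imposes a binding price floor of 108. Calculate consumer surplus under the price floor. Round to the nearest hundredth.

Rewriting supply in inverse form: P = 62 + 0.5Q.
Free-market equilibrium: 192 - 4.5Q = 62 + 0.5Q gives Q* = 26, P* = 75.
At P = 108, buyers demand (192 - 108)/4.5 = 18.6667 while sellers would supply more, so the quantity traded is 18.6667 at price 108.
CS is the triangle under demand above 108: (1/2)(18.6667)(192 - 108) = 784.

784.00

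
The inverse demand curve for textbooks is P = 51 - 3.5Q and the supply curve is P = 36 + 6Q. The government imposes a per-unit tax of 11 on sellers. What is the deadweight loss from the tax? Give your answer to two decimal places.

6.37

Pre-tax equilibrium: 51 - 3.5Q = 36 + 6Q gives Q* = 1.5789, P* = 45.4737.
With the tax, sellers need 11 more per unit: 51 - 3.5Q = 36 + 6Q + 11, so Q_t = 0.4211. Buyers pay P_b = 49.5263; sellers receive P_s = P_b - 11 = 38.5263.
The welfare triangle lost has base Q* - Q_t = 1.1579 and height t = 11, so DWL = (1/2)(1.1579)(11) = 6.3684.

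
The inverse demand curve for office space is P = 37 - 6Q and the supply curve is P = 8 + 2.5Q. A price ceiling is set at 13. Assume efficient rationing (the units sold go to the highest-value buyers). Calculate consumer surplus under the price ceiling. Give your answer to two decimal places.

36.00

Without the control, 37 - 6Q = 8 + 2.5Q so Q* = 3.4118 and P* = 16.5294.
At the ceiling price 13, quantity supplied is (13 - 8)/2.5 = 2; supply is the short side, so Q = 2 trades at P = 13.
The demand price at Q = 2 is 25. CS is the trapezoid between demand and 13 over [0, 2]: (1/2)[(37 - 13) + (25 - 13)](2) = 36.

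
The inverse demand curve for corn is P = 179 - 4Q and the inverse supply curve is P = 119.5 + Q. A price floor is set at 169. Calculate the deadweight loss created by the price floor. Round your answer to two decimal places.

220.90

Without the control, 179 - 4Q = 119.5 + Q so Q* = 11.9 and P* = 131.4.
At P = 169, buyers demand (179 - 169)/4 = 2.5 while sellers would supply more, so the quantity traded is 2.5 at price 169.
The lost-trades triangle has base Q* - 2.5 = 9.4 and height equal to the gap between the curves at Q = 2.5, which is 169 - 122 = 47. DWL = (1/2)(9.4)(47) = 220.9.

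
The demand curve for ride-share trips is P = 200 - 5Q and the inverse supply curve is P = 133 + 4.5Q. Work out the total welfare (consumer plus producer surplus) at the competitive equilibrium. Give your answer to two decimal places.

Setting demand equal to supply, 67 = 9.5Q, so Q* = 7.0526 and P* = 164.7368.
Total surplus is the full triangle between the curves from 0 to Q*: (1/2)(7.0526)(200 - 133) = 236.2632.

236.26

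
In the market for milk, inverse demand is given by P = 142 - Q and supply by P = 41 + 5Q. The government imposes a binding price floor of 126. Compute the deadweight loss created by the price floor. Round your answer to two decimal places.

2.08

Free-market equilibrium: 142 - Q = 41 + 5Q gives Q* = 16.8333, P* = 125.1667.
At P = 126, buyers demand (142 - 126)/1 = 16 while sellers would supply more, so the quantity traded is 16 at price 126.
The lost-trades triangle has base Q* - 16 = 0.8333 and height equal to the gap between the curves at Q = 16, which is 126 - 121 = 5. DWL = (1/2)(0.8333)(5) = 2.0833.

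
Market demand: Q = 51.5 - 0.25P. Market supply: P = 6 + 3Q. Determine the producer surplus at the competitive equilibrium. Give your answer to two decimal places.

1224.49

Rewriting demand in inverse form: P = 206 - 4Q.
Set 206 - 4Q = 6 + 3Q, which gives 200 = 7Q, so Q* = 28.5714 and P* = 206 - 4(28.5714) = 91.7143.
PS is the area between P* and the supply curve from 0 to Q*: (1/2)(28.5714)(85.7143) = 1224.4898.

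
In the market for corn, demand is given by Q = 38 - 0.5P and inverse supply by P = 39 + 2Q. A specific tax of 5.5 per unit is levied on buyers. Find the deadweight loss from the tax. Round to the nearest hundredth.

Rewriting demand in inverse form: P = 76 - 2Q.
Pre-tax equilibrium: 76 - 2Q = 39 + 2Q gives Q* = 9.25, P* = 57.5.
A tax on buyers shifts demand down by 5.5: (76 - 5.5) - 2Q = 39 + 2Q, so Q_t = 7.875. Buyers pay P_b = 60.25; sellers receive P_s = P_b - 5.5 = 54.75.
Deadweight loss is the triangle between the curves from Q_t to Q*: (1/2)(9.25 - 7.875)(5.5) = 3.7812.

3.78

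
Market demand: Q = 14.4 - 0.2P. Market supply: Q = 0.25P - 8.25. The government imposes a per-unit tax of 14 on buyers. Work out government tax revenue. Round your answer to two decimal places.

38.89

Rewriting demand in inverse form: P = 72 - 5Q.
Rewriting supply in inverse form: P = 33 + 4Q.
Pre-tax equilibrium: 72 - 5Q = 33 + 4Q gives Q* = 4.3333, P* = 50.3333.
A tax on buyers shifts demand down by 14: (72 - 14) - 5Q = 33 + 4Q, so Q_t = 2.7778. Buyers pay P_b = 58.1111; sellers receive P_s = P_b - 14 = 44.1111.
Tax revenue = t x Q_t = 14 x 2.7778 = 38.8889.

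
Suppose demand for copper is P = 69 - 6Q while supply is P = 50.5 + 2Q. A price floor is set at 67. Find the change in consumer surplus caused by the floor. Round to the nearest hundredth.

Free-market equilibrium: 69 - 6Q = 50.5 + 2Q gives Q* = 2.3125, P* = 55.125.
At the floor price 67, quantity demanded is (69 - 67)/6 = 0.3333; demand is the short side, so Q = 0.3333 trades at P = 67.
CS goes from (1/2)(2.3125)(13.875) = 16.043 to 0.3333 (computed as (69 - 67)(0.3333) - (1/2)(6)(0.3333)^2), a change of -15.7096.

-15.71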